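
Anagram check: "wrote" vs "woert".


Word 1: "wrote" → sorted: eortw
Word 2: "woert" → sorted: eortw
Same letters? eortw == eortw
Anagram = Yes


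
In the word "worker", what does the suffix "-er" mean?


Suffix: -er
As in: worker -> work + -er
Meaning = one who / more


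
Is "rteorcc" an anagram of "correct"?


Word 1: "correct" → sorted: cceorrt
Word 2: "rteorcc" → sorted: cceorrt
Same letters? cceorrt == cceorrt
Anagram = Yes


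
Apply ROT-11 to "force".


Word: "force"
Shift: 11
Each letter → (letter + shift) mod 26:
  'f' (5) + 11 = 16 → 'q'
  'o' (14) + 11 = 25 → 'z'
  'r' (17) + 11 = 2 → 'c'
  'c' (2) + 11 = 13 → 'n'
  'e' (4) + 11 = 15 → 'p'
Result = "qzcnp"


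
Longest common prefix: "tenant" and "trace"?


Word 1: "tenant"
Word 2: "trace"
Comparing from start:
  Pos 0: 't' == 't'
  Pos 1: 'e' != 'r' (stop)
LCP = "t" (length 1)


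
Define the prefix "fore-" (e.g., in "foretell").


Prefix: fore-
As in: foretell -> fore- + tell
Meaning = before


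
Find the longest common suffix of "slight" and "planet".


Word 1: "slight"
Word 2: "planet"
Comparing from end:
  Pos -1: 't' == 't'
  Pos -2: 'h' != 'e' (stop)
LCS = "t" (length 1)


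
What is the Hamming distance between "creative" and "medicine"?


Comparing character by character (same length = 8):
  Pos 0: 'c' vs 'm' !=
  Pos 1: 'r' vs 'e' !=
  Pos 2: 'e' vs 'd' !=
  Pos 3: 'a' vs 'i' !=
  Pos 4: 't' vs 'c' !=
  Pos 5: 'i' vs 'i' =
  Pos 6: 'v' vs 'n' !=
  Pos 7: 'e' vs 'e' =
Hamming distance = 6


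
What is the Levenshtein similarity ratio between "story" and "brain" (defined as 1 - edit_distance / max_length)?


Word 1: "story" (length 5)
Word 2: "brain" (length 5)
One optimal edit sequence:
  1. substitute 's' -> 'b'  (+1)
  2. substitute 't' -> 'r'  (+1)
  3. substitute 'o' -> 'a'  (+1)
  4. substitute 'r' -> 'i'  (+1)
  5. substitute 'y' -> 'n'  (+1)
Edit distance = 5
Max length = max(5, 5) = 5
Similarity = 1 - 5/5
= 0.0000


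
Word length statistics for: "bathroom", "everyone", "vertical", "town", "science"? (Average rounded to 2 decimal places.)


Lengths: "bathroom"=8, "everyone"=8, "vertical"=8, "town"=4, "science"=7
Sum = 35, Count = 5
Average = 35/5 = 7.00
= avg=7.00, min=4, max=8


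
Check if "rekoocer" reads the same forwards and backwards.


Word: "rekoocer"
Reversed: "recooker"
Forward == Backward? rekoocer != recooker
Palindrome = No


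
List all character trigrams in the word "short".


Word: "short" (length 5)
Number of trigrams = 5 - 3 + 1 = 3
  Position 0: "sho"
  Position 1: "hor"
  Position 2: "ort"
Trigrams = "sho", "hor", "ort"


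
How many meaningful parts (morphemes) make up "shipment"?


Word: "shipment"
Morphemes: ship / -ment
Each morpheme carries meaning
= 2 morphemes


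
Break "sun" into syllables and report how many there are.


Word: "sun"
Syllable breakdown: sun
Counting: 1 part
= 1 syllable


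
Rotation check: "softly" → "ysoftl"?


Word: "softly", Candidate: "ysoftl"
Method: check if candidate is substring of word+word
"softlysoftly" contains "ysoftl"? Yes
Is rotation = Yes


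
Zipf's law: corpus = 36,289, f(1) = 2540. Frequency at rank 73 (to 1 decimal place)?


Zipf's law: f(r) = f(1) / r
f(1) = 2540
f(73) = 2540 / 73
= 34.8 occurrences


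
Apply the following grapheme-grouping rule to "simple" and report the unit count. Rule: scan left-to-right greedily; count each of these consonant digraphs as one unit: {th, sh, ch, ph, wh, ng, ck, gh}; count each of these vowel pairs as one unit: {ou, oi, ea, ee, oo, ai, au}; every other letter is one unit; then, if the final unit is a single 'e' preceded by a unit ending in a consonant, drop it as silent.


Word: "simple" (6 letters)
Left-to-right scan:
  [1] 's' (letter)
  [2] 'i' (letter)
  [3] 'm' (letter)
  [4] 'p' (letter)
  [5] 'l' (letter)
  [6] 'e' (letter)
Units from scan: 6
Final unit is 'e' after a consonant -> drop as silent (-1)
Sound units = 5 units


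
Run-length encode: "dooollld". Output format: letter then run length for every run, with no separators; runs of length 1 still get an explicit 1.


String: "dooollld"
Scanning for consecutive runs:
  'd' x 1
  'o' x 3
  'l' x 3
  'd' x 1
RLE = "d1o3l3d1"


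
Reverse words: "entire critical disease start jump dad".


Original: "entire critical disease start jump dad"
Words (1..n): entire | critical | disease | start | jump | dad
Reversed (n..1): dad | jump | start | disease | critical | entire
Result = "dad jump start disease critical entire"


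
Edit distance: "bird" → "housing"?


Word 1: "bird" (length 4)
Word 2: "housing" (length 7)
One optimal edit sequence (insert/delete/substitute each cost 1):
  1. insert 'h'  (+1)
  2. insert 'o'  (+1)
  3. insert 'u'  (+1)
  4. substitute 'b' -> 's'  (+1)
  5. keep 'i'
  6. substitute 'r' -> 'n'  (+1)
  7. substitute 'd' -> 'g'  (+1)
Total edit operations: 6
Edit distance = 6


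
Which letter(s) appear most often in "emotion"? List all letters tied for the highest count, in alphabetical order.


Word: "emotion"
Letter counts:
  'e': 1
  'i': 1
  'm': 1
  'n': 1
  'o': 2
  't': 1
Maximum count = 2
Most frequent = 'o' (2 times each)


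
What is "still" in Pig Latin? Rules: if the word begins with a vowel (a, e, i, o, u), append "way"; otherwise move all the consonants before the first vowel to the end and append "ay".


Word: "still"
Starts with consonant(s) → move to end, add 'ay'
Consonant cluster: "st"
Pig Latin = "illstay"


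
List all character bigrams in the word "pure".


Word: "pure" (length 4)
Number of bigrams = 4 - 2 + 1 = 3
  Position 0: "pu"
  Position 1: "ur"
  Position 2: "re"
Bigrams = "pu", "ur", "re"


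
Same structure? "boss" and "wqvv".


Pattern of "boss": [0, 1, 2, 2]
Pattern of "wqvv": [0, 1, 2, 2]
Patterns match
Same pattern = Yes


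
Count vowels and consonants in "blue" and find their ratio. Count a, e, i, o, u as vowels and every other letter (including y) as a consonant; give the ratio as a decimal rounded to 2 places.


Word: "blue"
Vowels (a,e,i,o,u): 2
Consonants: 2
Ratio = 2/2
= 1.00


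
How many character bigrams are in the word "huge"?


Word: "huge" (length 4)
Number of 2-grams = length - 2 + 1 = 4 - 2 + 1
= 3


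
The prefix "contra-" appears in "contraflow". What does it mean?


Prefix: contra-
Example: contraflow (contra- + flow)
Meaning = against


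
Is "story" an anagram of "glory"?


Word 1: "glory" → sorted: glory
Word 2: "story" → sorted: orsty
Same letters? glory != orsty
Anagram = No


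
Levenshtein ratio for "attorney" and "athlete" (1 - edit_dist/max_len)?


Word 1: "attorney" (length 8)
Word 2: "athlete" (length 7)
One optimal edit sequence:
  1. keep 'a'
  2. keep 't'
  3. substitute 't' -> 'h'  (+1)
  4. substitute 'o' -> 'l'  (+1)
  5. substitute 'r' -> 'e'  (+1)
  6. substitute 'n' -> 't'  (+1)
  7. keep 'e'
  8. delete 'y'  (+1)
Edit distance = 5
Max length = max(8, 7) = 8
Similarity = 1 - 5/8
= 0.3750


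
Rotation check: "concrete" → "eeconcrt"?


Word: "concrete", Candidate: "eeconcrt"
Method: check if candidate is substring of word+word
"concreteconcrete" contains "eeconcrt"? No
Is rotation = No


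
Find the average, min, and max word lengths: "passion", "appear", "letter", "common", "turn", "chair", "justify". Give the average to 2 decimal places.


Lengths: "passion"=7, "appear"=6, "letter"=6, "common"=6, "turn"=4, "chair"=5, "justify"=7
Sum = 41, Count = 7
Average = 41/7 = 5.86
= avg=5.86, min=4, max=7


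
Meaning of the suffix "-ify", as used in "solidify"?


Suffix: -ify
As in: solidify -> solid + -ify
Meaning = to make


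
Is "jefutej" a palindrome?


Word: "jefutej"
Reversed: "jetufej"
Forward == Backward? jefutej != jetufej
Palindrome = No


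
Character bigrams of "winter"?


Word: "winter" (length 6)
Number of bigrams = 6 - 2 + 1 = 5
  Position 0: "wi"
  Position 1: "in"
  Position 2: "nt"
  Position 3: "te"
  Position 4: "er"
Bigrams = "wi", "in", "nt", "te", "er"


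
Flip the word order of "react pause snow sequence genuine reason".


Original: "react pause snow sequence genuine reason"
Words (1..n): react | pause | snow | sequence | genuine | reason
Reversed (n..1): reason | genuine | sequence | snow | pause | react
Result = "reason genuine sequence snow pause react"


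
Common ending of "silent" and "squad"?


Word 1: "silent"
Word 2: "squad"
Comparing from end:
  Pos -1: 't' != 'd' (stop)
LCS = "" (length 0)


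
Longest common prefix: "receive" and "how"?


Word 1: "receive"
Word 2: "how"
Comparing from start:
  Pos 0: 'r' != 'h' (stop)
LCP = "" (length 0)


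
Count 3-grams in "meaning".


Word: "meaning" (length 7)
Number of 3-grams = length - 3 + 1 = 7 - 3 + 1
= 5


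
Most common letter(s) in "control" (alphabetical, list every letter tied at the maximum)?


Word: "control"
Letter counts:
  'c': 1
  'l': 1
  'n': 1
  'o': 2
  'r': 1
  't': 1
Maximum count = 2
Most frequent = 'o' (2 times each)


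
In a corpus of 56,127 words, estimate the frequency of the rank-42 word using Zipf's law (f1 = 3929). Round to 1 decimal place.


Zipf's law: f(r) = f(1) / r
f(1) = 3929
f(42) = 3929 / 42
= 93.5 occurrences


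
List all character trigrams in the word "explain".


Word: "explain" (length 7)
Number of trigrams = 7 - 3 + 1 = 5
  Position 0: "exp"
  Position 1: "xpl"
  Position 2: "pla"
  Position 3: "lai"
  Position 4: "ain"
Trigrams = "exp", "xpl", "pla", "lai", "ain"


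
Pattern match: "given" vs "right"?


Pattern of "given": [0, 1, 2, 3, 4]
Pattern of "right": [0, 1, 2, 3, 4]
Patterns match
Same pattern = Yes


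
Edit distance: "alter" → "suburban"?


Word 1: "alter" (length 5)
Word 2: "suburban" (length 8)
One optimal edit sequence (insert/delete/substitute each cost 1):
  1. substitute 'a' -> 's'  (+1)
  2. substitute 'l' -> 'u'  (+1)
  3. substitute 't' -> 'b'  (+1)
  4. substitute 'e' -> 'u'  (+1)
  5. keep 'r'
  6. insert 'b'  (+1)
  7. insert 'a'  (+1)
  8. insert 'n'  (+1)
Total edit operations: 7
Edit distance = 7


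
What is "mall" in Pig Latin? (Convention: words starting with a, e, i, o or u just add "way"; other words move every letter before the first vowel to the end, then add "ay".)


Word: "mall"
Starts with consonant(s) → move to end, add 'ay'
Consonant cluster: "m"
Pig Latin = "allmay"


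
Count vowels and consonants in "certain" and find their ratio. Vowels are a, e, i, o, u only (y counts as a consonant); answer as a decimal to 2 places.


Word: "certain"
Vowels (a,e,i,o,u): 3
Consonants: 4
Ratio = 3/4
= 0.75


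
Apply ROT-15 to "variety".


Word: "variety"
Shift: 15
Each letter → (letter + shift) mod 26:
  'v' (21) + 15 = 10 → 'k'
  'a' (0) + 15 = 15 → 'p'
  'r' (17) + 15 = 6 → 'g'
  'i' (8) + 15 = 23 → 'x'
  'e' (4) + 15 = 19 → 't'
  't' (19) + 15 = 8 → 'i'
  'y' (24) + 15 = 13 → 'n'
Result = "kpgxtin"


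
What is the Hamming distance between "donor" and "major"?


Comparing character by character (same length = 5):
  Pos 0: 'd' vs 'm' !=
  Pos 1: 'o' vs 'a' !=
  Pos 2: 'n' vs 'j' !=
  Pos 3: 'o' vs 'o' =
  Pos 4: 'r' vs 'r' =
Hamming distance = 3


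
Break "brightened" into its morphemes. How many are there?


Word: "brightened"
Morphemes: bright / -en / -ed
Each morpheme carries meaning
= 3 morphemes


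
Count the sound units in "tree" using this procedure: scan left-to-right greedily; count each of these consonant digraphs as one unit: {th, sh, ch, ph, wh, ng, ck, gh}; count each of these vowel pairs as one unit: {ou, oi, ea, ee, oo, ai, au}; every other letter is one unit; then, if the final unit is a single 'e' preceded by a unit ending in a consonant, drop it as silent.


Word: "tree" (4 letters)
Left-to-right scan:
  [1] 't' (letter)
  [2] 'r' (letter)
  [3] 'ee' (vowel-pair)
Units from scan: 3
Sound units = 3 units


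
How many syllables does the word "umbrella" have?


Word: "umbrella"
Syllable breakdown: um / brel / la
Counting: 3 parts
= 3 syllables


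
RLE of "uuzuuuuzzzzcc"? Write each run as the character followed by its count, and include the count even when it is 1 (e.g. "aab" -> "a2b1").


String: "uuzuuuuzzzzcc"
Scanning for consecutive runs:
  'u' x 2
  'z' x 1
  'u' x 4
  'z' x 4
  'c' x 2
RLE = "u2z1u4z4c2"


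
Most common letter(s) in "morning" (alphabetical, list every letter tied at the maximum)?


Word: "morning"
Letter counts:
  'g': 1
  'i': 1
  'm': 1
  'n': 2
  'o': 1
  'r': 1
Maximum count = 2
Most frequent = 'n' (2 times each)


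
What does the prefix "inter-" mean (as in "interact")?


Prefix: inter-
Example: interact (inter- + act)
Meaning = between


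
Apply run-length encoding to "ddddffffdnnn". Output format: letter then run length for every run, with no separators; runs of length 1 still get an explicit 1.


String: "ddddffffdnnn"
Scanning for consecutive runs:
  'd' x 4
  'f' x 4
  'd' x 1
  'n' x 3
RLE = "d4f4d1n3"


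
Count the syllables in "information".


Word: "information"
Syllable breakdown: in / for / ma / tion
Counting: 4 parts
= 4 syllables


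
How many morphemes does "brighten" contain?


Word: "brighten"
Morphemes: bright | -en
Each morpheme carries meaning
= 2 morphemes


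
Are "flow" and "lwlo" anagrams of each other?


Word 1: "flow" → sorted: flow
Word 2: "lwlo" → sorted: llow
Same letters? flow != llow
Anagram = No


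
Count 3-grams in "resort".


Word: "resort" (length 6)
Number of 3-grams = length - 3 + 1 = 6 - 3 + 1
= 4


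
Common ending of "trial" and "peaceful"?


Word 1: "trial"
Word 2: "peaceful"
Comparing from end:
  Pos -1: 'l' == 'l'
  Pos -2: 'a' != 'u' (stop)
LCS = "l" (length 1)


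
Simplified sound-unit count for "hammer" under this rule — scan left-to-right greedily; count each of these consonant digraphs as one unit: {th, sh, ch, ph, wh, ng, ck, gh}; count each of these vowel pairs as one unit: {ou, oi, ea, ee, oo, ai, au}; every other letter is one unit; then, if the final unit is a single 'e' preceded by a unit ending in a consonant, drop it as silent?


Word: "hammer" (6 letters)
Left-to-right scan:
  1. 'h' (letter)
  2. 'a' (letter)
  3. 'm' (letter)
  4. 'm' (letter)
  5. 'e' (letter)
  6. 'r' (letter)
Units from scan: 6
Sound units = 6 units


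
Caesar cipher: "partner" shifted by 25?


Word: "partner"
Shift: 25
Each letter → (letter + shift) mod 26:
  'p' (15) + 25 = 14 → 'o'
  'a' (0) + 25 = 25 → 'z'
  'r' (17) + 25 = 16 → 'q'
  't' (19) + 25 = 18 → 's'
  'n' (13) + 25 = 12 → 'm'
  'e' (4) + 25 = 3 → 'd'
  'r' (17) + 25 = 16 → 'q'
Result = "ozqsmdq"


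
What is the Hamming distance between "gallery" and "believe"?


Comparing character by character (same length = 7):
  Pos 0: 'g' vs 'b' !=
  Pos 1: 'a' vs 'e' !=
  Pos 2: 'l' vs 'l' =
  Pos 3: 'l' vs 'i' !=
  Pos 4: 'e' vs 'e' =
  Pos 5: 'r' vs 'v' !=
  Pos 6: 'y' vs 'e' !=
Hamming distance = 5


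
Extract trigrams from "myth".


Word: "myth" (length 4)
Number of trigrams = 4 - 3 + 1 = 2
  Position 0: "myt"
  Position 1: "yth"
Trigrams = "myt", "yth"


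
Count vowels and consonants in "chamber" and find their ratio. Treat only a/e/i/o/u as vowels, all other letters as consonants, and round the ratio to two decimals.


Word: "chamber"
Vowels (a,e,i,o,u): 2
Consonants: 5
Ratio = 2/5
= 0.40


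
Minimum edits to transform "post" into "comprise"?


Word 1: "post" (length 4)
Word 2: "comprise" (length 8)
One optimal edit sequence (insert/delete/substitute each cost 1):
  1. insert 'c'  (+1)
  2. insert 'o'  (+1)
  3. insert 'm'  (+1)
  4. keep 'p'
  5. insert 'r'  (+1)
  6. substitute 'o' -> 'i'  (+1)
  7. keep 's'
  8. substitute 't' -> 'e'  (+1)
Total edit operations: 6
Edit distance = 6


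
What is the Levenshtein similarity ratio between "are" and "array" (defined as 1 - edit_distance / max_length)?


Word 1: "are" (length 3)
Word 2: "array" (length 5)
One optimal edit sequence:
  1. keep 'a'
  2. insert 'r'  (+1)
  3. keep 'r'
  4. insert 'a'  (+1)
  5. substitute 'e' -> 'y'  (+1)
Edit distance = 3
Max length = max(3, 5) = 5
Similarity = 1 - 3/5
= 0.4000


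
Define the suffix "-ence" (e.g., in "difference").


Suffix: -ence
As in: difference -> differ + -ence
Meaning = state of


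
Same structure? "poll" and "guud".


Pattern of "poll": [0, 1, 2, 2]
Pattern of "guud": [0, 1, 1, 2]
Patterns do not match
Same pattern = No


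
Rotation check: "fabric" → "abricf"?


Word: "fabric", Candidate: "abricf"
Method: check if candidate is substring of word+word
"fabricfabric" contains "abricf"? Yes
Is rotation = Yes


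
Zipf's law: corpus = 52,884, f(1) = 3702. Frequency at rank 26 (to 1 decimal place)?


Zipf's law: f(r) = f(1) / r
f(1) = 3702
f(26) = 3702 / 26
= 142.4 occurrences


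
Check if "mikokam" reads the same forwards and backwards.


Word: "mikokam"
Reversed: "makokim"
Forward == Backward? mikokam != makokim
Palindrome = No


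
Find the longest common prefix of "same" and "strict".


Word 1: "same"
Word 2: "strict"
Comparing from start:
  Pos 0: 's' == 's'
  Pos 1: 'a' != 't' (stop)
LCP = "s" (length 1)


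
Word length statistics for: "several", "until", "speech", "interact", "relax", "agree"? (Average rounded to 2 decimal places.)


Lengths: "several"=7, "until"=5, "speech"=6, "interact"=8, "relax"=5, "agree"=5
Sum = 36, Count = 6
Average = 36/6 = 6.00
= avg=6.00, min=5, max=8


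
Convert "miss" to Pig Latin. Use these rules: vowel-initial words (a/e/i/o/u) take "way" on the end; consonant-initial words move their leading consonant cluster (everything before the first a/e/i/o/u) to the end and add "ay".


Word: "miss"
Starts with consonant(s) → move to end, add 'ay'
Consonant cluster: "m"
Pig Latin = "issmay"


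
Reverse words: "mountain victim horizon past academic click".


Original: "mountain victim horizon past academic click"
Words (1..n): mountain | victim | horizon | past | academic | click
Reversed (n..1): click | academic | past | horizon | victim | mountain
Result = "click academic past horizon victim mountain"


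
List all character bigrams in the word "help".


Word: "help" (length 4)
Number of bigrams = 4 - 2 + 1 = 3
  Position 0: "he"
  Position 1: "el"
  Position 2: "lp"
Bigrams = "he", "el", "lp"


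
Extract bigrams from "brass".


Word: "brass" (length 5)
Number of bigrams = 5 - 2 + 1 = 4
  Position 0: "br"
  Position 1: "ra"
  Position 2: "as"
  Position 3: "ss"
Bigrams = "br", "ra", "as", "ss"


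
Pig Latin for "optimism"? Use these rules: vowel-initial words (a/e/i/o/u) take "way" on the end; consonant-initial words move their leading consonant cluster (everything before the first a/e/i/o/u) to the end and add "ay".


Word: "optimism"
Starts with vowel → add 'way'
Pig Latin = "optimismway"


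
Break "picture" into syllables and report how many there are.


Word: "picture"
Syllable breakdown: pic-ture
Counting: 2 parts
= 2 syllables


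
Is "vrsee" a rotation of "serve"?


Word: "serve", Candidate: "vrsee"
Method: check if candidate is substring of word+word
"serveserve" contains "vrsee"? No
Is rotation = No


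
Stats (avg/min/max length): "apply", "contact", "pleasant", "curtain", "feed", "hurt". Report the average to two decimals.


Lengths: "apply"=5, "contact"=7, "pleasant"=8, "curtain"=7, "feed"=4, "hurt"=4
Sum = 35, Count = 6
Average = 35/6 = 5.83
= avg=5.83, min=4, max=8


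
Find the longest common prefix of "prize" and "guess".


Word 1: "prize"
Word 2: "guess"
Comparing from start:
  Pos 0: 'p' != 'g' (stop)
LCP = "" (length 0)


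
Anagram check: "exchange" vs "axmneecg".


Word 1: "exchange" → sorted: aceeghnx
Word 2: "axmneecg" → sorted: aceegmnx
Same letters? aceeghnx != aceegmnx
Anagram = No


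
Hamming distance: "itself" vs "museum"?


Comparing character by character (same length = 6):
  Pos 0: 'i' vs 'm' !=
  Pos 1: 't' vs 'u' !=
  Pos 2: 's' vs 's' =
  Pos 3: 'e' vs 'e' =
  Pos 4: 'l' vs 'u' !=
  Pos 5: 'f' vs 'm' !=
Hamming distance = 4


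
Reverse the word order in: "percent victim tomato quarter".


Original: "percent victim tomato quarter"
Words (1..n): percent | victim | tomato | quarter
Reversed (n..1): quarter | tomato | victim | percent
Result = "quarter tomato victim percent"


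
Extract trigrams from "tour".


Word: "tour" (length 4)
Number of trigrams = 4 - 3 + 1 = 2
  Position 0: "tou"
  Position 1: "our"
Trigrams = "tou", "our"


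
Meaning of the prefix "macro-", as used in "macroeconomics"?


Prefix: macro-
Example: macroeconomics (macro- + economics)
Meaning = large


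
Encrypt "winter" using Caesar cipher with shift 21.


Word: "winter"
Shift: 21
Each letter → (letter + shift) mod 26:
  'w' (22) + 21 = 17 → 'r'
  'i' (8) + 21 = 3 → 'd'
  'n' (13) + 21 = 8 → 'i'
  't' (19) + 21 = 14 → 'o'
  'e' (4) + 21 = 25 → 'z'
  'r' (17) + 21 = 12 → 'm'
Result = "rdiozm"


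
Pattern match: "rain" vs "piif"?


Pattern of "rain": [0, 1, 2, 3]
Pattern of "piif": [0, 1, 1, 2]
Patterns do not match
Same pattern = No


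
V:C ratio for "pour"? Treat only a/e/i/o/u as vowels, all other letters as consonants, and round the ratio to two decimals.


Word: "pour"
Vowels (a,e,i,o,u): 2
Consonants: 2
Ratio = 2/2
= 1.00


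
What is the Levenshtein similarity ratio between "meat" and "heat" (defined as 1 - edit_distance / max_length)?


Word 1: "meat" (length 4)
Word 2: "heat" (length 4)
One optimal edit sequence:
  1. substitute 'm' -> 'h'  (+1)
  2. keep 'e'
  3. keep 'a'
  4. keep 't'
Edit distance = 1
Max length = max(4, 4) = 4
Similarity = 1 - 1/4
= 0.7500


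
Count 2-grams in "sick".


Word: "sick" (length 4)
Number of 2-grams = length - 2 + 1 = 4 - 2 + 1
= 3


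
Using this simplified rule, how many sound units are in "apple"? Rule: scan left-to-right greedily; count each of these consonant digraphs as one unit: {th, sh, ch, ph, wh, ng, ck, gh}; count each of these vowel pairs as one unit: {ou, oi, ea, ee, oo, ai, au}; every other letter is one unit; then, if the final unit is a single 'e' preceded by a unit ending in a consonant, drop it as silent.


Word: "apple" (5 letters)
Left-to-right scan:
  1. 'a' (letter)
  2. 'p' (letter)
  3. 'p' (letter)
  4. 'l' (letter)
  5. 'e' (letter)
Units from scan: 5
Final unit is 'e' after a consonant -> drop as silent (-1)
Sound units = 4 units


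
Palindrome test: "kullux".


Word: "kullux"
Reversed: "xulluk"
Forward == Backward? kullux != xulluk
Palindrome = No


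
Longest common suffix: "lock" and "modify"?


Word 1: "lock"
Word 2: "modify"
Comparing from end:
  Pos -1: 'k' != 'y' (stop)
LCS = "" (length 0)


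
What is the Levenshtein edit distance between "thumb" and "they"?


Word 1: "thumb" (length 5)
Word 2: "they" (length 4)
One optimal edit sequence (insert/delete/substitute each cost 1):
  1. keep 't'
  2. keep 'h'
  3. delete 'u'  (+1)
  4. substitute 'm' -> 'e'  (+1)
  5. substitute 'b' -> 'y'  (+1)
Total edit operations: 3
Edit distance = 3


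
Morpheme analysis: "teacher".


Word: "teacher"
Morphemes: teach + -er
Each morpheme carries meaning
= 2 morphemes


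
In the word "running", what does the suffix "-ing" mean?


Suffix: -ing
Example: running (run + -ing, with a spelling change)
Meaning = present participle


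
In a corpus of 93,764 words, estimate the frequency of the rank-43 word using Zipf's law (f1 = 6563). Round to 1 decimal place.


Zipf's law: f(r) = f(1) / r
f(1) = 6563
f(43) = 6563 / 43
= 152.6 occurrences


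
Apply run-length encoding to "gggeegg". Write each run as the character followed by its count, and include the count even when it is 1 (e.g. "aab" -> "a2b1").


String: "gggeegg"
Scanning for consecutive runs:
  'g' x 3
  'e' x 2
  'g' x 2
RLE = "g3e2g2"


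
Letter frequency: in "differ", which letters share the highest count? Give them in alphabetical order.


Word: "differ"
Letter counts:
  'd': 1
  'e': 1
  'f': 2
  'i': 1
  'r': 1
Maximum count = 2
Most frequent = 'f' (2 times each)


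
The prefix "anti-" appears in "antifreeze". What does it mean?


Prefix: anti-
As in: antifreeze -> anti- + freeze
Meaning = against


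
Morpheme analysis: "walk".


Word: "walk"
Morphemes: walk
Each morpheme carries meaning
= 1 morpheme


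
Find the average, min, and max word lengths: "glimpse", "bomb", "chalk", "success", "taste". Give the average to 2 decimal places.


Lengths: "glimpse"=7, "bomb"=4, "chalk"=5, "success"=7, "taste"=5
Sum = 28, Count = 5
Average = 28/5 = 5.60
= avg=5.60, min=4, max=7


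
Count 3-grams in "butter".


Word: "butter" (length 6)
Number of 3-grams = length - 3 + 1 = 6 - 3 + 1
= 4


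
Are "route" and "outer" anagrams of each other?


Word 1: "route" → sorted: eortu
Word 2: "outer" → sorted: eortu
Same letters? eortu == eortu
Anagram = Yes


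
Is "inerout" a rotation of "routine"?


Word: "routine", Candidate: "inerout"
Method: check if candidate is substring of word+word
"routineroutine" contains "inerout"? Yes
Is rotation = Yes


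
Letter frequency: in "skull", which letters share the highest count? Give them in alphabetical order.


Word: "skull"
Letter counts:
  'k': 1
  'l': 2
  's': 1
  'u': 1
Maximum count = 2
Most frequent = 'l' (2 times each)


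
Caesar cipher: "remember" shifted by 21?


Word: "remember"
Shift: 21
Each letter → (letter + shift) mod 26:
  'r' (17) + 21 = 12 → 'm'
  'e' (4) + 21 = 25 → 'z'
  'm' (12) + 21 = 7 → 'h'
  'e' (4) + 21 = 25 → 'z'
  'm' (12) + 21 = 7 → 'h'
  'b' (1) + 21 = 22 → 'w'
  'e' (4) + 21 = 25 → 'z'
  'r' (17) + 21 = 12 → 'm'
Result = "mzhzhwzm"


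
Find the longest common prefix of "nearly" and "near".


Word 1: "nearly"
Word 2: "near"
Comparing from start:
  Pos 0: 'n' == 'n'
  Pos 1: 'e' == 'e'
  Pos 2: 'a' == 'a'
  Pos 3: 'r' == 'r'
LCP = "near" (length 4)


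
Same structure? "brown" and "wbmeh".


Pattern of "brown": [0, 1, 2, 3, 4]
Pattern of "wbmeh": [0, 1, 2, 3, 4]
Patterns match
Same pattern = Yes


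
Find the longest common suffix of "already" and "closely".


Word 1: "already"
Word 2: "closely"
Comparing from end:
  Pos -1: 'y' == 'y'
  Pos -2: 'd' != 'l' (stop)
LCS = "y" (length 1)


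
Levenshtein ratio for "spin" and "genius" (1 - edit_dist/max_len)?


Word 1: "spin" (length 4)
Word 2: "genius" (length 6)
One optimal edit sequence:
  1. insert 'g'  (+1)
  2. substitute 's' -> 'e'  (+1)
  3. substitute 'p' -> 'n'  (+1)
  4. keep 'i'
  5. insert 'u'  (+1)
  6. substitute 'n' -> 's'  (+1)
Edit distance = 5
Max length = max(4, 6) = 6
Similarity = 1 - 5/6
= 0.1667


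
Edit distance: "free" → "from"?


Word 1: "free" (length 4)
Word 2: "from" (length 4)
One optimal edit sequence (insert/delete/substitute each cost 1):
  1. keep 'f'
  2. keep 'r'
  3. substitute 'e' -> 'o'  (+1)
  4. substitute 'e' -> 'm'  (+1)
Total edit operations: 2
Edit distance = 2


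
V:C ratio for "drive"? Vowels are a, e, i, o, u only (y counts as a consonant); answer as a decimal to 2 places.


Word: "drive"
Vowels (a,e,i,o,u): 2
Consonants: 3
Ratio = 2/3
= 0.67


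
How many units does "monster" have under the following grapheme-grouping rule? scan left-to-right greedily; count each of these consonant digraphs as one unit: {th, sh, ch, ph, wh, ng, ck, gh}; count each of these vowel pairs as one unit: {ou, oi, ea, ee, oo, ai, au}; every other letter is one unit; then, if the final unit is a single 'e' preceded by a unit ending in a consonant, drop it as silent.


Word: "monster" (7 letters)
Left-to-right scan:
  [1] 'm' (letter)
  [2] 'o' (letter)
  [3] 'n' (letter)
  [4] 's' (letter)
  [5] 't' (letter)
  [6] 'e' (letter)
  [7] 'r' (letter)
Units from scan: 7
Sound units = 7 units


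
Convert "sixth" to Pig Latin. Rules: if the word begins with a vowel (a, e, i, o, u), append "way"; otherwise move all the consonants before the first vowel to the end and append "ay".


Word: "sixth"
Starts with consonant(s) → move to end, add 'ay'
Consonant cluster: "s"
Pig Latin = "ixthsay"


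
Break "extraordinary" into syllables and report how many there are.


Word: "extraordinary"
Syllable breakdown: ex | traor | di | nar | y
Counting: 5 parts
= 5 syllables


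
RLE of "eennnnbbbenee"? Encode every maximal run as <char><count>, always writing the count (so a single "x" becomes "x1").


String: "eennnnbbbenee"
Scanning for consecutive runs:
  'e' x 2
  'n' x 4
  'b' x 3
  'e' x 1
  'n' x 1
  'e' x 2
RLE = "e2n4b3e1n1e2"


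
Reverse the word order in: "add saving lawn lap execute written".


Original: "add saving lawn lap execute written"
Words (1..n): add | saving | lawn | lap | execute | written
Reversed (n..1): written | execute | lap | lawn | saving | add
Result = "written execute lap lawn saving add"


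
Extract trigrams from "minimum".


Word: "minimum" (length 7)
Number of trigrams = 7 - 3 + 1 = 5
  Position 0: "min"
  Position 1: "ini"
  Position 2: "nim"
  Position 3: "imu"
  Position 4: "mum"
Trigrams = "min", "ini", "nim", "imu", "mum"


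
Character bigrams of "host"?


Word: "host" (length 4)
Number of bigrams = 4 - 2 + 1 = 3
  Position 0: "ho"
  Position 1: "os"
  Position 2: "st"
Bigrams = "ho", "os", "st"


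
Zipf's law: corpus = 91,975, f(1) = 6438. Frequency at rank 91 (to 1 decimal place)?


Zipf's law: f(r) = f(1) / r
f(1) = 6438
f(91) = 6438 / 91
= 70.7 occurrences


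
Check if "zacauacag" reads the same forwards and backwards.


Word: "zacauacag"
Reversed: "gacauacaz"
Forward == Backward? zacauacag != gacauacaz
Palindrome = No


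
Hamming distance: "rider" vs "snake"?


Comparing character by character (same length = 5):
  Pos 0: 'r' vs 's' !=
  Pos 1: 'i' vs 'n' !=
  Pos 2: 'd' vs 'a' !=
  Pos 3: 'e' vs 'k' !=
  Pos 4: 'r' vs 'e' !=
Hamming distance = 5


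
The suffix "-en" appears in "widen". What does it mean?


Suffix: -en
As in: widen -> wide + -en, with a spelling change
Meaning = to make / become


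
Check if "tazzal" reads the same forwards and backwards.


Word: "tazzal"
Reversed: "lazzat"
Forward == Backward? tazzal != lazzat
Palindrome = No


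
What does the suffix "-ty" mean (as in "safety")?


Suffix: -ty
Example: safety = safe + -ty
Meaning = quality of


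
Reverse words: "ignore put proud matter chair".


Original: "ignore put proud matter chair"
Words (1..n): ignore | put | proud | matter | chair
Reversed (n..1): chair | matter | proud | put | ignore
Result = "chair matter proud put ignore"


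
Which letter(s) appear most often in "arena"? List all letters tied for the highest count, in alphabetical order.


Word: "arena"
Letter counts:
  'a': 2
  'e': 1
  'n': 1
  'r': 1
Maximum count = 2
Most frequent = 'a' (2 times each)


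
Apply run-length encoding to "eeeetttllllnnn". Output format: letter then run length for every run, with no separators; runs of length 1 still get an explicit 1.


String: "eeeetttllllnnn"
Scanning for consecutive runs:
  'e' x 4
  't' x 3
  'l' x 4
  'n' x 3
RLE = "e4t3l4n3"


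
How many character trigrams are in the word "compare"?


Word: "compare" (length 7)
Number of 3-grams = length - 3 + 1 = 7 - 3 + 1
= 5


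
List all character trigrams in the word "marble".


Word: "marble" (length 6)
Number of trigrams = 6 - 3 + 1 = 4
  Position 0: "mar"
  Position 1: "arb"
  Position 2: "rbl"
  Position 3: "ble"
Trigrams = "mar", "arb", "rbl", "ble"


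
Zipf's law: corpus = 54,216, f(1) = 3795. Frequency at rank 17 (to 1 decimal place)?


Zipf's law: f(r) = f(1) / r
f(1) = 3795
f(17) = 3795 / 17
= 223.2 occurrences


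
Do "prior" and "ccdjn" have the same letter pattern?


Pattern of "prior": [0, 1, 2, 3, 1]
Pattern of "ccdjn": [0, 0, 1, 2, 3]
Patterns do not match
Same pattern = No


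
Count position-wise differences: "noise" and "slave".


Comparing character by character (same length = 5):
  Pos 0: 'n' vs 's' !=
  Pos 1: 'o' vs 'l' !=
  Pos 2: 'i' vs 'a' !=
  Pos 3: 's' vs 'v' !=
  Pos 4: 'e' vs 'e' =
Hamming distance = 4


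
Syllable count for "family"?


Word: "family"
Syllable breakdown: fam · i · ly
Counting: 3 parts
= 3 syllables


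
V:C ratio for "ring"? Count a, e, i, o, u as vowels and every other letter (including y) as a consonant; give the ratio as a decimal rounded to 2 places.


Word: "ring"
Vowels (a,e,i,o,u): 1
Consonants: 3
Ratio = 1/3
= 0.33


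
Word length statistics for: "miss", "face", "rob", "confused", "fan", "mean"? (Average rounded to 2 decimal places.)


Lengths: "miss"=4, "face"=4, "rob"=3, "confused"=8, "fan"=3, "mean"=4
Sum = 26, Count = 6
Average = 26/6 = 4.33
= avg=4.33, min=3, max=8


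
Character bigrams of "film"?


Word: "film" (length 4)
Number of bigrams = 4 - 2 + 1 = 3
  Position 0: "fi"
  Position 1: "il"
  Position 2: "lm"
Bigrams = "fi", "il", "lm"


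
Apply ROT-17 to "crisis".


Word: "crisis"
Shift: 17
Each letter → (letter + shift) mod 26:
  'c' (2) + 17 = 19 → 't'
  'r' (17) + 17 = 8 → 'i'
  'i' (8) + 17 = 25 → 'z'
  's' (18) + 17 = 9 → 'j'
  'i' (8) + 17 = 25 → 'z'
  's' (18) + 17 = 9 → 'j'
Result = "tizjzj"


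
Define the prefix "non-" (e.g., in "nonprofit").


Prefix: non-
As in: nonprofit -> non- + profit
Meaning = not


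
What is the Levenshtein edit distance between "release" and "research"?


Word 1: "release" (length 7)
Word 2: "research" (length 8)
One optimal edit sequence (insert/delete/substitute each cost 1):
  1. keep 'r'
  2. keep 'e'
  3. substitute 'l' -> 's'  (+1)
  4. keep 'e'
  5. keep 'a'
  6. insert 'r'  (+1)
  7. substitute 's' -> 'c'  (+1)
  8. substitute 'e' -> 'h'  (+1)
Total edit operations: 4
Edit distance = 4


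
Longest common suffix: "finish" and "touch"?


Word 1: "finish"
Word 2: "touch"
Comparing from end:
  Pos -1: 'h' == 'h'
  Pos -2: 's' != 'c' (stop)
LCS = "h" (length 1)


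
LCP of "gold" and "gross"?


Word 1: "gold"
Word 2: "gross"
Comparing from start:
  Pos 0: 'g' == 'g'
  Pos 1: 'o' != 'r' (stop)
LCP = "g" (length 1)


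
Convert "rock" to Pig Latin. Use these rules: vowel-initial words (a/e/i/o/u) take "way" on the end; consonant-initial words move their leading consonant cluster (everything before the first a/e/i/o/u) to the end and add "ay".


Word: "rock"
Starts with consonant(s) → move to end, add 'ay'
Consonant cluster: "r"
Pig Latin = "ockray"


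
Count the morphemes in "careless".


Word: "careless"
Morphemes: care / -less
Each morpheme carries meaning
= 2 morphemes


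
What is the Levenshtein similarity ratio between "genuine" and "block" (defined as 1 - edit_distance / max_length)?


Word 1: "genuine" (length 7)
Word 2: "block" (length 5)
One optimal edit sequence:
  1. delete 'g'  (+1)
  2. delete 'e'  (+1)
  3. substitute 'n' -> 'b'  (+1)
  4. substitute 'u' -> 'l'  (+1)
  5. substitute 'i' -> 'o'  (+1)
  6. substitute 'n' -> 'c'  (+1)
  7. substitute 'e' -> 'k'  (+1)
Edit distance = 7
Max length = max(7, 5) = 7
Similarity = 1 - 7/7
= 0.0000


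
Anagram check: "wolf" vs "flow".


Word 1: "wolf" → sorted: flow
Word 2: "flow" → sorted: flow
Same letters? flow == flow
Anagram = Yes


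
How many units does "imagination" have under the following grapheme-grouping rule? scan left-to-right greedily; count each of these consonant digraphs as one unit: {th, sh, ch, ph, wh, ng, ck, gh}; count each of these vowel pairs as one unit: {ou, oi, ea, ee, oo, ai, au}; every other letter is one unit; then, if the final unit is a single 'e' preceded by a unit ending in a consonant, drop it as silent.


Word: "imagination" (11 letters)
Left-to-right scan:
  [1] 'i' (letter)
  [2] 'm' (letter)
  [3] 'a' (letter)
  [4] 'g' (letter)
  [5] 'i' (letter)
  [6] 'n' (letter)
  [7] 'a' (letter)
  [8] 't' (letter)
  [9] 'i' (letter)
  [10] 'o' (letter)
  [11] 'n' (letter)
Units from scan: 11
Sound units = 11 units


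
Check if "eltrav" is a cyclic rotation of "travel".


Word: "travel", Candidate: "eltrav"
Method: check if candidate is substring of word+word
"traveltravel" contains "eltrav"? Yes
Is rotation = Yes


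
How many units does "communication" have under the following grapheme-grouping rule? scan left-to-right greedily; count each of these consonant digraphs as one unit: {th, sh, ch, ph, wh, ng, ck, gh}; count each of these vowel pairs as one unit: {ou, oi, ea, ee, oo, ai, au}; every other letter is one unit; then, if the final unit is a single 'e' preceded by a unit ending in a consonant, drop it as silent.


Word: "communication" (13 letters)
Left-to-right scan:
  [1] 'c' (letter)
  [2] 'o' (letter)
  [3] 'm' (letter)
  [4] 'm' (letter)
  [5] 'u' (letter)
  [6] 'n' (letter)
  [7] 'i' (letter)
  [8] 'c' (letter)
  [9] 'a' (letter)
  [10] 't' (letter)
  [11] 'i' (letter)
  [12] 'o' (letter)
  [13] 'n' (letter)
Units from scan: 13
Sound units = 13 units


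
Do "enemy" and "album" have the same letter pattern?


Pattern of "enemy": [0, 1, 0, 2, 3]
Pattern of "album": [0, 1, 2, 3, 4]
Patterns do not match
Same pattern = No


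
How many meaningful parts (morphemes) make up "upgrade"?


Word: "upgrade"
Morphemes: up- / grade
Each morpheme carries meaning
= 2 morphemes


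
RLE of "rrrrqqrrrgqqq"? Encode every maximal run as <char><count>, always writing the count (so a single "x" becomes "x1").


String: "rrrrqqrrrgqqq"
Scanning for consecutive runs:
  'r' x 4
  'q' x 2
  'r' x 3
  'g' x 1
  'q' x 3
RLE = "r4q2r3g1q3"


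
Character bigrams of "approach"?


Word: "approach" (length 8)
Number of bigrams = 8 - 2 + 1 = 7
  Position 0: "ap"
  Position 1: "pp"
  Position 2: "pr"
  Position 3: "ro"
  Position 4: "oa"
  Position 5: "ac"
  Position 6: "ch"
Bigrams = "ap", "pp", "pr", "ro", "oa", "ac", "ch"


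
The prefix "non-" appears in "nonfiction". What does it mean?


Prefix: non-
Example: nonfiction = non- + fiction
Meaning = not


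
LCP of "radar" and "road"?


Word 1: "radar"
Word 2: "road"
Comparing from start:
  Pos 0: 'r' == 'r'
  Pos 1: 'a' != 'o' (stop)
LCP = "r" (length 1)


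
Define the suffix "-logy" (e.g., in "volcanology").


Suffix: -logy
As in: volcanology -> volcano + -logy
Meaning = study of


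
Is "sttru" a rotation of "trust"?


Word: "trust", Candidate: "sttru"
Method: check if candidate is substring of word+word
"trusttrust" contains "sttru"? Yes
Is rotation = Yes


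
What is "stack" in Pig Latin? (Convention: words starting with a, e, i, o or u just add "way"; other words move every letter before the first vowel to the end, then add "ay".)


Word: "stack"
Starts with consonant(s) → move to end, add 'ay'
Consonant cluster: "st"
Pig Latin = "ackstay"


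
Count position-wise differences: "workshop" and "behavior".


Comparing character by character (same length = 8):
  Pos 0: 'w' vs 'b' !=
  Pos 1: 'o' vs 'e' !=
  Pos 2: 'r' vs 'h' !=
  Pos 3: 'k' vs 'a' !=
  Pos 4: 's' vs 'v' !=
  Pos 5: 'h' vs 'i' !=
  Pos 6: 'o' vs 'o' =
  Pos 7: 'p' vs 'r' !=
Hamming distance = 7


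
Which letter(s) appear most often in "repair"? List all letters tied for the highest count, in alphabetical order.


Word: "repair"
Letter counts:
  'a': 1
  'e': 1
  'i': 1
  'p': 1
  'r': 2
Maximum count = 2
Most frequent = 'r' (2 times each)


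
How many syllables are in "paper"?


Word: "paper"
Syllable breakdown: pa / per
Counting: 2 parts
= 2 syllables


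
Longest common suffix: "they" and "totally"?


Word 1: "they"
Word 2: "totally"
Comparing from end:
  Pos -1: 'y' == 'y'
  Pos -2: 'e' != 'l' (stop)
LCS = "y" (length 1)


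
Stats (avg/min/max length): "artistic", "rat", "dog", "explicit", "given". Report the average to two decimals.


Lengths: "artistic"=8, "rat"=3, "dog"=3, "explicit"=8, "given"=5
Sum = 27, Count = 5
Average = 27/5 = 5.40
= avg=5.40, min=3, max=8
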